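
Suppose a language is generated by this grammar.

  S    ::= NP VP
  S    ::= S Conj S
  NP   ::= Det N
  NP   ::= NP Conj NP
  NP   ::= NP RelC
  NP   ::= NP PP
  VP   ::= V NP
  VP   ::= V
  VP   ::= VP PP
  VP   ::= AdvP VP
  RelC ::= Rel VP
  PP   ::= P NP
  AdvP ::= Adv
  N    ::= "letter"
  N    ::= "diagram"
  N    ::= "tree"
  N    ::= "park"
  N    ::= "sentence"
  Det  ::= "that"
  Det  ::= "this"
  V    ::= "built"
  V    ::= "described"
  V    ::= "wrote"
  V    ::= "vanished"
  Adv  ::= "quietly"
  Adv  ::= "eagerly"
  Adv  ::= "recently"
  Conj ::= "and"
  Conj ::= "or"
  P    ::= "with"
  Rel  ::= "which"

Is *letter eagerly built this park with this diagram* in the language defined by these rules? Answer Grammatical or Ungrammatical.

Ungrammatical

For S → NP VP, no prefix of the string parses as an NP. The alternative S rule S → S Conj S likewise has no satisfying split.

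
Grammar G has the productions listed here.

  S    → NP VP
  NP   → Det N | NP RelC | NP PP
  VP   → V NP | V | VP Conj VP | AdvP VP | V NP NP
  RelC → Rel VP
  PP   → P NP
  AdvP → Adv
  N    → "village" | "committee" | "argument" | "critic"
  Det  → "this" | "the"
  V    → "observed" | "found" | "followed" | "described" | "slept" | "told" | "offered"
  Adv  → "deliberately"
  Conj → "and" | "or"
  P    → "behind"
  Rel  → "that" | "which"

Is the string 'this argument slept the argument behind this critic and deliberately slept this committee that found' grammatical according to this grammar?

[S [NP [Det this] [N argument]] [VP [VP [V slept] [NP [NP [Det the] [N argument]] [PP [P behind] [NP [Det this] [N critic]]]]] [Conj and] [VP [AdvP [Adv deliberately]] [VP [V slept] [NP [NP [Det this] [N committee]] [RelC [Rel that] [VP [V found]]]]]]]]
The bracketing above is licensed at every node by one of the given productions, with S at the root.

Grammatical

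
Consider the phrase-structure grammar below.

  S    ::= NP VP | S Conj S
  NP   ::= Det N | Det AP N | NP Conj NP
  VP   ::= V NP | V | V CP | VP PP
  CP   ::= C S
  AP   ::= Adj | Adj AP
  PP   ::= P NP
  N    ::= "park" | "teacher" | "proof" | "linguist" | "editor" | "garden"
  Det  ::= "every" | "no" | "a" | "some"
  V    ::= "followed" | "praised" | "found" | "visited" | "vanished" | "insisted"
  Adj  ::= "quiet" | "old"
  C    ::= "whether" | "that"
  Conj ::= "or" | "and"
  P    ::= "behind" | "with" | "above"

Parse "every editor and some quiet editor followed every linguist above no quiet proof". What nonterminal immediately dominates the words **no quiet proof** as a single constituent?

S
  NP
    NP
      Det: every
      N: editor
    Conj: and
    NP
      Det: some
      AP
        Adj: quiet
      N: editor
  VP
    VP
      V: followed
      NP
        Det: every
        N: linguist
    PP
      P: above
      NP
        Det: no
        AP
          Adj: quiet
        N: proof
The span 'no quiet proof' is the NP node built by NP → Det AP N.

NP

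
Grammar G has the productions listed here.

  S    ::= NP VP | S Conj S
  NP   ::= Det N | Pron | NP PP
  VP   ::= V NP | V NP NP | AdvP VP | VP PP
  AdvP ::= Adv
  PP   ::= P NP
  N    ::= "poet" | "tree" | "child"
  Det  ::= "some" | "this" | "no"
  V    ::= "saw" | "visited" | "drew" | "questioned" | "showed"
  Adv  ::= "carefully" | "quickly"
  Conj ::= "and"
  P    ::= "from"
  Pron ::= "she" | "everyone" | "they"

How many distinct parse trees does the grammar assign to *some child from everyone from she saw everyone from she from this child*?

Two of the 10 distinct bracketings:
[S [NP [NP [Det some] [N child]] [PP [P from] [NP [NP [Pron everyone]] [PP [P from] [NP [Pron she]]]]]] [VP [V saw] [NP [NP [Pron everyone]] [PP [P from] [NP [NP [Pron she]] [PP [P from] [NP [Det this] [N child]]]]]]]]
[S [NP [NP [Det some] [N child]] [PP [P from] [NP [NP [Pron everyone]] [PP [P from] [NP [Pron she]]]]]] [VP [V saw] [NP [NP [NP [Pron everyone]] [PP [P from] [NP [Pron she]]]] [PP [P from] [NP [Det this] [N child]]]]]]
The trees differ in how a recursive rule is bracketed over the same span.

10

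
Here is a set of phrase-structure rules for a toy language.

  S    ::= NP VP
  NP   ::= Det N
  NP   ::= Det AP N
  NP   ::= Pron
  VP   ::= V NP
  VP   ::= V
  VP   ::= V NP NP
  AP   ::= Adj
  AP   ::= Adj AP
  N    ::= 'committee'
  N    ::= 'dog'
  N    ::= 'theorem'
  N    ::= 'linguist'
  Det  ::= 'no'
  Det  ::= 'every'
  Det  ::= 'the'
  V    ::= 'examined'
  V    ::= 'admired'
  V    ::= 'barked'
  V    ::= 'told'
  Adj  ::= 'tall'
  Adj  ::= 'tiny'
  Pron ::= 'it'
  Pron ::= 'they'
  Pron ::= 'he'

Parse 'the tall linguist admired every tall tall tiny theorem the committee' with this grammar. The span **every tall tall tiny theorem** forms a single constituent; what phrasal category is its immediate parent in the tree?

S
  NP
    Det: the
    AP
      Adj: tall
    N: linguist
  VP
    V: admired
    NP
      Det: every
      AP
        Adj: tall
        AP
          Adj: tall
          AP
            Adj: tiny
      N: theorem
    NP
      Det: the
      N: committee
The span 'every tall tall tiny theorem' is the NP node built by NP → Det AP N.
Its mother is the VP built by VP → V NP NP.

VP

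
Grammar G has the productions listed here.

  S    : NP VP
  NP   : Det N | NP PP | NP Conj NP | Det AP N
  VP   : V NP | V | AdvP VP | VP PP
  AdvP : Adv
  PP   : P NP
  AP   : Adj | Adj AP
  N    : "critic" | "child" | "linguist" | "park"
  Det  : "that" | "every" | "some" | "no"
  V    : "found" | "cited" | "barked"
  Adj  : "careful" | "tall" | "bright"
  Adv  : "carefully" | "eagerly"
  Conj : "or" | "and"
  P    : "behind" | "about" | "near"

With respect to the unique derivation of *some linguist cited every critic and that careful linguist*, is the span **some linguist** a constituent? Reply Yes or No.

[S [NP [Det some] [N linguist]] [VP [V cited] [NP [NP [Det every] [N critic]] [Conj and] [NP [Det that] [AP [Adj careful]] [N linguist]]]]]
The words 'some linguist' are exhaustively dominated by a single NP node (built by NP → Det N), so they form a constituent.

Yes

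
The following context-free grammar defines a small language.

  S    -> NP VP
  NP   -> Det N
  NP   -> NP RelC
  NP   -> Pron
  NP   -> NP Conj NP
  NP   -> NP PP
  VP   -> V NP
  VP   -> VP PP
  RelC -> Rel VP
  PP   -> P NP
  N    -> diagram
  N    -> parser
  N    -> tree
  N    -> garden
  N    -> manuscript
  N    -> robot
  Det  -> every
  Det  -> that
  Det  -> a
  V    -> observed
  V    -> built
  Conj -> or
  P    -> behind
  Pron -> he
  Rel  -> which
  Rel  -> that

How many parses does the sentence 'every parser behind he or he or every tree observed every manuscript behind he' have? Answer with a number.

Two of the 10 distinct bracketings:
[S [NP [NP [NP [Det every] [N parser]] [PP [P behind] [NP [Pron he]]]] [Conj or] [NP [NP [Pron he]] [Conj or] [NP [Det every] [N tree]]]] [VP [V observed] [NP [NP [Det every] [N manuscript]] [PP [P behind] [NP [Pron he]]]]]]
[S [NP [NP [NP [Det every] [N parser]] [PP [P behind] [NP [Pron he]]]] [Conj or] [NP [NP [Pron he]] [Conj or] [NP [Det every] [N tree]]]] [VP [VP [V observed] [NP [Det every] [N manuscript]]] [PP [P behind] [NP [Pron he]]]]]
The difference turns on whether VP → VP PP is used at the relevant span, versus an alternative expansion of VP.

10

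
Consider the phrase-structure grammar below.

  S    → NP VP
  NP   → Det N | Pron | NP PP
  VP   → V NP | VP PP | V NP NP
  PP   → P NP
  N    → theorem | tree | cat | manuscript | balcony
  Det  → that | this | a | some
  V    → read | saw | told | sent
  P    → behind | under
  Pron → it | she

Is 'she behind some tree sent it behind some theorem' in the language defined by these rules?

[S [NP [NP [Pron she]] [PP [P behind] [NP [Det some] [N tree]]]] [VP [V sent] [NP [NP [Pron it]] [PP [P behind] [NP [Det some] [N theorem]]]]]]
Each bracket corresponds to one application of a listed rule, so the string is derivable from S.

Grammatical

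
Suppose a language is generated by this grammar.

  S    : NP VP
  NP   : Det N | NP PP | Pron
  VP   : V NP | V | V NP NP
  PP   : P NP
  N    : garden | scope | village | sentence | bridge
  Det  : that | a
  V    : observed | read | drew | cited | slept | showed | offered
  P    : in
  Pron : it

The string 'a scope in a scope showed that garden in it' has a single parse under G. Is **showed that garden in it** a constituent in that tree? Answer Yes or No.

Yes

[S [NP [NP [Det a] [N scope]] [PP [P in] [NP [Det a] [N scope]]]] [VP [V showed] [NP [NP [Det that] [N garden]] [PP [P in] [NP [Pron it]]]]]]
The words 'showed that garden in it' are exhaustively dominated by a single VP node (built by VP → V NP), so they form a constituent.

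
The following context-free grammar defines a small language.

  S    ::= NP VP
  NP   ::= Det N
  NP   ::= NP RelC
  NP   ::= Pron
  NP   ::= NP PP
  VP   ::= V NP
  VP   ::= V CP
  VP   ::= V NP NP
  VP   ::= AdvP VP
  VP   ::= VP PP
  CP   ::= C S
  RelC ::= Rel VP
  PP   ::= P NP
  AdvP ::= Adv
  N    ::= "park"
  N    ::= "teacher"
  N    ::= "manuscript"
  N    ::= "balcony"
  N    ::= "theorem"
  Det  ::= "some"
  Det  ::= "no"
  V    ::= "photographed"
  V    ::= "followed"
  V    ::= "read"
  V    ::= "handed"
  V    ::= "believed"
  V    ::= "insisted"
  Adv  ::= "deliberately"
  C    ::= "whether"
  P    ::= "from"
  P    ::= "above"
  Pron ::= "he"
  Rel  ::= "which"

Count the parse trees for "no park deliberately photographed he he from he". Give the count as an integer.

3

Two of the 3 distinct bracketings:
[S [NP [Det no] [N park]] [VP [AdvP [Adv deliberately]] [VP [V photographed] [NP [Pron he]] [NP [NP [Pron he]] [PP [P from] [NP [Pron he]]]]]]]
[S [NP [Det no] [N park]] [VP [AdvP [Adv deliberately]] [VP [VP [V photographed] [NP [Pron he]] [NP [Pron he]]] [PP [P from] [NP [Pron he]]]]]]
The difference turns on whether NP → NP PP is used at the relevant span, versus an alternative expansion of NP.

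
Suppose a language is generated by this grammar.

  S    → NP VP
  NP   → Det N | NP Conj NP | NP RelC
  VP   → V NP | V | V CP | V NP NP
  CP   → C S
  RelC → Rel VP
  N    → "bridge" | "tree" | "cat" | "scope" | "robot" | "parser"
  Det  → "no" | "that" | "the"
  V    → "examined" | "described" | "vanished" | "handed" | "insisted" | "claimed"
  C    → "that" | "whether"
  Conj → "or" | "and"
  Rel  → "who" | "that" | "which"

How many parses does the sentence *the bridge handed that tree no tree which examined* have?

[S [NP [Det the] [N bridge]] [VP [V handed] [NP [Det that] [N tree]] [NP [NP [Det no] [N tree]] [RelC [Rel which] [VP [V examined]]]]]]
No rule offers an alternative attachment or grouping for any span, so this is the only derivation.

1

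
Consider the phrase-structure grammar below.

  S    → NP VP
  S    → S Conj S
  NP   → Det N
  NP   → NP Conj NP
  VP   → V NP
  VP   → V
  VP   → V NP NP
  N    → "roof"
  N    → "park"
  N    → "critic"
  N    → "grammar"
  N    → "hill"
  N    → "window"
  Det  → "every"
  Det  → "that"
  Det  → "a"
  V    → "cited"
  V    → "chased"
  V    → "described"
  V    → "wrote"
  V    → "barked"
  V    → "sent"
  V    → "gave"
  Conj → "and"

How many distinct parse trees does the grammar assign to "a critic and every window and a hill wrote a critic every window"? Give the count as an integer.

2

The two bracketings:
[S [NP [NP [Det a] [N critic]] [Conj and] [NP [NP [Det every] [N window]] [Conj and] [NP [Det a] [N hill]]]] [VP [V wrote] [NP [Det a] [N critic]] [NP [Det every] [N window]]]]
[S [NP [NP [NP [Det a] [N critic]] [Conj and] [NP [Det every] [N window]]] [Conj and] [NP [Det a] [N hill]]] [VP [V wrote] [NP [Det a] [N critic]] [NP [Det every] [N window]]]]
The trees differ in how a recursive rule is bracketed over the same span.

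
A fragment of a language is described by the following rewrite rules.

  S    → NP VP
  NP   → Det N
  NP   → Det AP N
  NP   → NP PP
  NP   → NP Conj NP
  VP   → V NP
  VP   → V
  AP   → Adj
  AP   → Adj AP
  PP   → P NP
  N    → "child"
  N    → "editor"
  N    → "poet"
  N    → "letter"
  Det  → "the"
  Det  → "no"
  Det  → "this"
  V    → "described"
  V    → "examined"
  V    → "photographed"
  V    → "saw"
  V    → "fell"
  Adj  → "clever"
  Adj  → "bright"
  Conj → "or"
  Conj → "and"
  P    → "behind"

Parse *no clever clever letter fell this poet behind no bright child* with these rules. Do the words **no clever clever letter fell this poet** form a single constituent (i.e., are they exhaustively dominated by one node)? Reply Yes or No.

[S [NP [Det no] [AP [Adj clever] [AP [Adj clever]]] [N letter]] [VP [V fell] [NP [NP [Det this] [N poet]] [PP [P behind] [NP [Det no] [AP [Adj bright]] [N child]]]]]]
The smallest constituent containing 'no clever clever letter fell this poet' is the S spanning 'no clever clever letter fell this poet behind no bright child'; no single node in the tree dominates exactly the given words.

No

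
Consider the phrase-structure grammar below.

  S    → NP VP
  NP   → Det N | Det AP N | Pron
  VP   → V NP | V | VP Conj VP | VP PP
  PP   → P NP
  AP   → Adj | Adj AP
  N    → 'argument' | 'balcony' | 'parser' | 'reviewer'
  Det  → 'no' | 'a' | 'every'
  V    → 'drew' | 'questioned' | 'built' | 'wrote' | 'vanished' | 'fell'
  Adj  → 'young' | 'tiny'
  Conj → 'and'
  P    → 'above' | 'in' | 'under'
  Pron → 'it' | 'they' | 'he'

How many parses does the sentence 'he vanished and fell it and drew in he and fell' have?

9

Two of the 9 distinct bracketings:
[S [NP [Pron he]] [VP [VP [V vanished]] [Conj and] [VP [VP [V fell] [NP [Pron it]]] [Conj and] [VP [VP [VP [V drew]] [PP [P in] [NP [Pron he]]]] [Conj and] [VP [V fell]]]]]]
[S [NP [Pron he]] [VP [VP [V vanished]] [Conj and] [VP [VP [VP [V fell] [NP [Pron it]]] [Conj and] [VP [VP [V drew]] [PP [P in] [NP [Pron he]]]]] [Conj and] [VP [V fell]]]]]
The trees differ in how a recursive rule is bracketed over the same span.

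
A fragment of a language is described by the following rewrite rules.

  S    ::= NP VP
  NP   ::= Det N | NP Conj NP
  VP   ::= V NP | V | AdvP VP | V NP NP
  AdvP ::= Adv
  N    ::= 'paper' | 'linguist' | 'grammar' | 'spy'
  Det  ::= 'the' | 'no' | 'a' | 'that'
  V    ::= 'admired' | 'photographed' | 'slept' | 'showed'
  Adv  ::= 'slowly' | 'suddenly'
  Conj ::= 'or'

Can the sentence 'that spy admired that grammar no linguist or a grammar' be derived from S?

[S [NP [Det that] [N spy]] [VP [V admired] [NP [Det that] [N grammar]] [NP [NP [Det no] [N linguist]] [Conj or] [NP [Det a] [N grammar]]]]]
Each bracket corresponds to one application of a listed rule, so the string is derivable from S.

Grammatical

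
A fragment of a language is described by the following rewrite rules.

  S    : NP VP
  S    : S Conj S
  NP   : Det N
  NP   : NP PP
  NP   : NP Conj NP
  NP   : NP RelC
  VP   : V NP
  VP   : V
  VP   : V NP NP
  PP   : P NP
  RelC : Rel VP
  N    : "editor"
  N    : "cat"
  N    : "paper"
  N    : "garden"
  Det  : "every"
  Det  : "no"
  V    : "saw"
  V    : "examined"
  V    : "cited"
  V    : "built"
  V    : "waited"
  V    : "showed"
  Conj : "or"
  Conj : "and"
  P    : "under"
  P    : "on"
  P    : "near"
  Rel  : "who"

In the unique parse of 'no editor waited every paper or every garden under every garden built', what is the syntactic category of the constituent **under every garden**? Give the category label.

PP

[S [S [NP [Det no] [N editor]] [VP [V waited] [NP [Det every] [N paper]]]] [Conj or] [S [NP [NP [Det every] [N garden]] [PP [P under] [NP [Det every] [N garden]]]] [VP [V built]]]]
The span 'under every garden' is the PP node built by PP → P NP.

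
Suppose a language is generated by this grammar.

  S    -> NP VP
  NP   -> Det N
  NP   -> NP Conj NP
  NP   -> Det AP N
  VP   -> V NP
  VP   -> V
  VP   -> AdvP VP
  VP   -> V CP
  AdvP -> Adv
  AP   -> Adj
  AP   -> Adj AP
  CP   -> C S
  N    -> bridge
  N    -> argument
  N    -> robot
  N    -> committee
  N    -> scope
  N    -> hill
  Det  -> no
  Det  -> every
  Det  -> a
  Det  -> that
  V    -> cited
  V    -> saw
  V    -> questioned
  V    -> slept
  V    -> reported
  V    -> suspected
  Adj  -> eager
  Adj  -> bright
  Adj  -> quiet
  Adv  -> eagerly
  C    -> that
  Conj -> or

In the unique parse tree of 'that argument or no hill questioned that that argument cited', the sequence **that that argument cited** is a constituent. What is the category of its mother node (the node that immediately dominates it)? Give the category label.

VP

S
  NP
    NP
      Det: that
      N: argument
    Conj: or
    NP
      Det: no
      N: hill
  VP
    V: questioned
    CP
      C: that
      S
        NP
          Det: that
          N: argument
        VP
          V: cited
The span 'that that argument cited' is the CP node built by CP → C S.
Its mother is the VP built by VP → V CP.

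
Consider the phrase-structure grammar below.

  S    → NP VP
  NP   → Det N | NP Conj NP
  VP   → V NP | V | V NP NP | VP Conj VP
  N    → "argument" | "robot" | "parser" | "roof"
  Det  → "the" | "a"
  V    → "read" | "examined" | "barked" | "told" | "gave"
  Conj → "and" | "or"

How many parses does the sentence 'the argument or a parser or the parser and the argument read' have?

5

Two of the 5 distinct bracketings:
[S [NP [NP [Det the] [N argument]] [Conj or] [NP [NP [Det a] [N parser]] [Conj or] [NP [NP [Det the] [N parser]] [Conj and] [NP [Det the] [N argument]]]]] [VP [V read]]]
[S [NP [NP [Det the] [N argument]] [Conj or] [NP [NP [NP [Det a] [N parser]] [Conj or] [NP [Det the] [N parser]]] [Conj and] [NP [Det the] [N argument]]]] [VP [V read]]]
The trees differ in how a recursive rule is bracketed over the same span.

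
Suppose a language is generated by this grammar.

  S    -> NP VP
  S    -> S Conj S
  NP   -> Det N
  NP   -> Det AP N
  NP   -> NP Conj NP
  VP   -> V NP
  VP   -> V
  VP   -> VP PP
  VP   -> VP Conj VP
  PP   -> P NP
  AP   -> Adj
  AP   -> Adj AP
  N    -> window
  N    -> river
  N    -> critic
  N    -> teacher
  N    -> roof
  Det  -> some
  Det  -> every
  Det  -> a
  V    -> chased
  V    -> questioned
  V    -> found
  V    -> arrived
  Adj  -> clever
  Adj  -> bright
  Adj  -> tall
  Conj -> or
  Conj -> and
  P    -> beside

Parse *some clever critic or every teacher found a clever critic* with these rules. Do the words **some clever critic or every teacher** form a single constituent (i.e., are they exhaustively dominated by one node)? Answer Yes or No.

[S [NP [NP [Det some] [AP [Adj clever]] [N critic]] [Conj or] [NP [Det every] [N teacher]]] [VP [V found] [NP [Det a] [AP [Adj clever]] [N critic]]]]
The words 'some clever critic or every teacher' are exhaustively dominated by a single NP node (built by NP → NP Conj NP), so they form a constituent.

Yes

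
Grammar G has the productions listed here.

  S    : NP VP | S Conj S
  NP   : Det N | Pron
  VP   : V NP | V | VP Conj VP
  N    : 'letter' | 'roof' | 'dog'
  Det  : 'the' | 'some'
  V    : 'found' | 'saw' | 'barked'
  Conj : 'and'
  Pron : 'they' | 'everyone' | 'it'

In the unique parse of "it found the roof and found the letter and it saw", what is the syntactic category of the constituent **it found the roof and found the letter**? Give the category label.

S

[S [S [NP [Pron it]] [VP [VP [V found] [NP [Det the] [N roof]]] [Conj and] [VP [V found] [NP [Det the] [N letter]]]]] [Conj and] [S [NP [Pron it]] [VP [V saw]]]]
The span 'it found the roof and found the letter' is the S node built by S → NP VP.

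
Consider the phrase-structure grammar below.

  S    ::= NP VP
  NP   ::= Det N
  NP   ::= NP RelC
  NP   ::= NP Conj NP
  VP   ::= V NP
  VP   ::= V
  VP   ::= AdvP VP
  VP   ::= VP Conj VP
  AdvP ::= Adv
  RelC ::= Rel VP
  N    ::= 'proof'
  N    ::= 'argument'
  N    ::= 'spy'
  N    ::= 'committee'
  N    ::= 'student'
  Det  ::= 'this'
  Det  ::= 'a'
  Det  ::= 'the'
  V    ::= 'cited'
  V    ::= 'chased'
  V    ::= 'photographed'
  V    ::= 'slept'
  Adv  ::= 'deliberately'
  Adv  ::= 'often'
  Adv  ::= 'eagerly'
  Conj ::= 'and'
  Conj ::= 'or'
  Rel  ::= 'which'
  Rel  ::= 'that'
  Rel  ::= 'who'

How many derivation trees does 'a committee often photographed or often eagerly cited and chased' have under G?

9

Two of the 9 distinct bracketings:
[S [NP [Det a] [N committee]] [VP [AdvP [Adv often]] [VP [VP [V photographed]] [Conj or] [VP [AdvP [Adv often]] [VP [AdvP [Adv eagerly]] [VP [VP [V cited]] [Conj and] [VP [V chased]]]]]]]]
[S [NP [Det a] [N committee]] [VP [AdvP [Adv often]] [VP [VP [V photographed]] [Conj or] [VP [AdvP [Adv often]] [VP [VP [AdvP [Adv eagerly]] [VP [V cited]]] [Conj and] [VP [V chased]]]]]]]
The trees differ in how a recursive rule is bracketed over the same span.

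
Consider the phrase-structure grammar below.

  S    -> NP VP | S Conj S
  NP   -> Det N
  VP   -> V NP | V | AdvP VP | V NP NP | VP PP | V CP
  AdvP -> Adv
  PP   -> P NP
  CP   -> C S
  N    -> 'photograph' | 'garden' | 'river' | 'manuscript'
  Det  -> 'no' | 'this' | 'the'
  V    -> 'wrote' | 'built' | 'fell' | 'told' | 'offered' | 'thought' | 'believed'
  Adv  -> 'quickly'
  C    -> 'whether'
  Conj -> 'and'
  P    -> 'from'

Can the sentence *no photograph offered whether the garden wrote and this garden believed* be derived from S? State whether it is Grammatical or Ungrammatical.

Grammatical

S
  NP
    Det: no
    N: photograph
  VP
    V: offered
    CP
      C: whether
      S
        S
          NP
            Det: the
            N: garden
          VP
            V: wrote
        Conj: and
        S
          NP
            Det: this
            N: garden
          VP
            V: believed
Every word is introduced by a lexical rule and the phrasal rules combine the resulting categories into a single S.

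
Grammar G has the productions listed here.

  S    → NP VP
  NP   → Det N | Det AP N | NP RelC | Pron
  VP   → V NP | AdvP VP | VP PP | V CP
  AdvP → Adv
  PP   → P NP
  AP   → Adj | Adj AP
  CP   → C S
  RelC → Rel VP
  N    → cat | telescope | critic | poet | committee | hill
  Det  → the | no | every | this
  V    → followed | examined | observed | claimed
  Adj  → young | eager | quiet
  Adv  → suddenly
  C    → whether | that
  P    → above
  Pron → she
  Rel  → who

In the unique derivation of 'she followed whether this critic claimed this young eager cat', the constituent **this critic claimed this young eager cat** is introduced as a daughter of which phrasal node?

CP

[S [NP [Pron she]] [VP [V followed] [CP [C whether] [S [NP [Det this] [N critic]] [VP [V claimed] [NP [Det this] [AP [Adj young] [AP [Adj eager]]] [N cat]]]]]]]
The span 'this critic claimed this young eager cat' is the S node built by S → NP VP.
Its mother is the CP built by CP → C S.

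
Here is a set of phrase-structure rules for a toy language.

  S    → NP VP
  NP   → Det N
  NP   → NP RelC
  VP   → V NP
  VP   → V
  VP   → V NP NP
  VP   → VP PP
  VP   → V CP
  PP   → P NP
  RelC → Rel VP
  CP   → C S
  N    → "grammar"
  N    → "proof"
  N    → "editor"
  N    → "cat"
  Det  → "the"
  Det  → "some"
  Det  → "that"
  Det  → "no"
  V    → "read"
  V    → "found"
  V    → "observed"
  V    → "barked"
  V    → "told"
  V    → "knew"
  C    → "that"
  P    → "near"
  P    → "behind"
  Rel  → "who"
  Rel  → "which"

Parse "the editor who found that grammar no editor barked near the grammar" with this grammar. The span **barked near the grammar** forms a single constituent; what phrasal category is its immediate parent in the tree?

S

[S [NP [NP [Det the] [N editor]] [RelC [Rel who] [VP [V found] [NP [Det that] [N grammar]] [NP [Det no] [N editor]]]]] [VP [VP [V barked]] [PP [P near] [NP [Det the] [N grammar]]]]]
The span 'barked near the grammar' is the VP node built by VP → VP PP.
Its mother is the S built by S → NP VP.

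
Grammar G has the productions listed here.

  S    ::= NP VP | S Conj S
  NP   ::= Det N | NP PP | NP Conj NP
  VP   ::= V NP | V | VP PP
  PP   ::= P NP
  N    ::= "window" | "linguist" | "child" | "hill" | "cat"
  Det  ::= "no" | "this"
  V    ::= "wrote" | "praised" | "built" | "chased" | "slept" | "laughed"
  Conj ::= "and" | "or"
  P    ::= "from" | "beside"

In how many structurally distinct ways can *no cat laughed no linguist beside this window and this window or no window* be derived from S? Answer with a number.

Two of the 7 distinct bracketings:
[S [NP [Det no] [N cat]] [VP [V laughed] [NP [NP [Det no] [N linguist]] [PP [P beside] [NP [NP [Det this] [N window]] [Conj and] [NP [NP [Det this] [N window]] [Conj or] [NP [Det no] [N window]]]]]]]]
[S [NP [Det no] [N cat]] [VP [V laughed] [NP [NP [Det no] [N linguist]] [PP [P beside] [NP [NP [NP [Det this] [N window]] [Conj and] [NP [Det this] [N window]]] [Conj or] [NP [Det no] [N window]]]]]]]
The trees differ in how a recursive rule is bracketed over the same span.

7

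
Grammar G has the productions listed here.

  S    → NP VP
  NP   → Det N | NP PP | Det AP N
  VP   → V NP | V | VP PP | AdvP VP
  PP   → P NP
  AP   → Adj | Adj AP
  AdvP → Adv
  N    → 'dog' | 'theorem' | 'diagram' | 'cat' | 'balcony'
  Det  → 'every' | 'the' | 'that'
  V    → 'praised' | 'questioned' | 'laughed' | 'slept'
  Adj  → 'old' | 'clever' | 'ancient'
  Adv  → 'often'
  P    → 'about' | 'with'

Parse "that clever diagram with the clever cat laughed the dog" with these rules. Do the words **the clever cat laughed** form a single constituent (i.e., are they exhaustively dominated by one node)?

[S [NP [NP [Det that] [AP [Adj clever]] [N diagram]] [PP [P with] [NP [Det the] [AP [Adj clever]] [N cat]]]] [VP [V laughed] [NP [Det the] [N dog]]]]
The smallest constituent containing 'the clever cat laughed' is the S spanning 'that clever diagram with the clever cat laughed the dog'; no single node in the tree dominates exactly the given words.

No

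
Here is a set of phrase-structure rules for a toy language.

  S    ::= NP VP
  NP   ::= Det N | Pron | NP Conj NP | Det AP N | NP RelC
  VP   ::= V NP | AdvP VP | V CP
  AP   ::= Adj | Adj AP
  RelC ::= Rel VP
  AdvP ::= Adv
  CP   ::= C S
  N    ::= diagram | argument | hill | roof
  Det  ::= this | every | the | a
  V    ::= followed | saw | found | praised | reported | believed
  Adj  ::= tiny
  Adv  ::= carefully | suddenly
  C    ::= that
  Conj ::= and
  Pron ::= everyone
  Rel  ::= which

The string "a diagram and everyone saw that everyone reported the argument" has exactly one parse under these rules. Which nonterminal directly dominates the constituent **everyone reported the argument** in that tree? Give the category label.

CP

[S [NP [NP [Det a] [N diagram]] [Conj and] [NP [Pron everyone]]] [VP [V saw] [CP [C that] [S [NP [Pron everyone]] [VP [V reported] [NP [Det the] [N argument]]]]]]]
The span 'everyone reported the argument' is the S node built by S → NP VP.
Its mother is the CP built by CP → C S.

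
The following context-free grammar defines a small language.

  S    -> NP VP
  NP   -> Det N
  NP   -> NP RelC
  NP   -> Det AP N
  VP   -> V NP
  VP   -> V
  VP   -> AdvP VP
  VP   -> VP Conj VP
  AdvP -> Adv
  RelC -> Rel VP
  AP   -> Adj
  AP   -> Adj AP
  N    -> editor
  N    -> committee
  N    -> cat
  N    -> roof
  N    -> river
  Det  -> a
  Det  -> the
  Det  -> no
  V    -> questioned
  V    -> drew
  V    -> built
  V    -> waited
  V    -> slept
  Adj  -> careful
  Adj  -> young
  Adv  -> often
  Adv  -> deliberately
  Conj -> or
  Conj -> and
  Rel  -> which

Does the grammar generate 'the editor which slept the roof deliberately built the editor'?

S
  NP
    NP
      Det: the
      N: editor
    RelC
      Rel: which
      VP
        V: slept
        NP
          Det: the
          N: roof
  VP
    AdvP
      Adv: deliberately
    VP
      V: built
      NP
        Det: the
        N: editor
Every word is introduced by a lexical rule and the phrasal rules combine the resulting categories into a single S.

Grammatical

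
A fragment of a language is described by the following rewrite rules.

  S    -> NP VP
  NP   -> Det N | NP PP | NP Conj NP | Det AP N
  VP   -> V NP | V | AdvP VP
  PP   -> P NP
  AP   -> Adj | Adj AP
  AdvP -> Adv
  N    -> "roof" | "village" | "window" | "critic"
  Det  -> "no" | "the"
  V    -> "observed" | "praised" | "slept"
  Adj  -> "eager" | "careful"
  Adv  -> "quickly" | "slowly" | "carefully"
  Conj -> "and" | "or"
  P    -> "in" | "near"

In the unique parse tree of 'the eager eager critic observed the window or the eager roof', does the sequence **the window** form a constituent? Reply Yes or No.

[S [NP [Det the] [AP [Adj eager] [AP [Adj eager]]] [N critic]] [VP [V observed] [NP [NP [Det the] [N window]] [Conj or] [NP [Det the] [AP [Adj eager]] [N roof]]]]]
The words 'the window' are exhaustively dominated by a single NP node (built by NP → Det N), so they form a constituent.

Yes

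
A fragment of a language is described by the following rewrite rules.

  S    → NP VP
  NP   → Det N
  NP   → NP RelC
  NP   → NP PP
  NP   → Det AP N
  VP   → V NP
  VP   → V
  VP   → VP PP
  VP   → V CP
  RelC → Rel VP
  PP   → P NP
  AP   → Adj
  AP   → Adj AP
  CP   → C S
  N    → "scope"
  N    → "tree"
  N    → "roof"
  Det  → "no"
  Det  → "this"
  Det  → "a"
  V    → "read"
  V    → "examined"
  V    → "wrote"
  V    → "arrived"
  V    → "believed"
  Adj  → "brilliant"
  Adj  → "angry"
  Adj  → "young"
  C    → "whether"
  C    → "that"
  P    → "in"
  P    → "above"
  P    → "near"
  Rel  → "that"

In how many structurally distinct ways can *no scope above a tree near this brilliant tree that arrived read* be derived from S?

Two of the 5 distinct bracketings:
[S [NP [NP [NP [Det no] [N scope]] [PP [P above] [NP [NP [Det a] [N tree]] [PP [P near] [NP [Det this] [AP [Adj brilliant]] [N tree]]]]]] [RelC [Rel that] [VP [V arrived]]]] [VP [V read]]]
[S [NP [NP [NP [NP [Det no] [N scope]] [PP [P above] [NP [Det a] [N tree]]]] [PP [P near] [NP [Det this] [AP [Adj brilliant]] [N tree]]]] [RelC [Rel that] [VP [V arrived]]]] [VP [V read]]]
The trees differ in how a recursive rule is bracketed over the same span.

5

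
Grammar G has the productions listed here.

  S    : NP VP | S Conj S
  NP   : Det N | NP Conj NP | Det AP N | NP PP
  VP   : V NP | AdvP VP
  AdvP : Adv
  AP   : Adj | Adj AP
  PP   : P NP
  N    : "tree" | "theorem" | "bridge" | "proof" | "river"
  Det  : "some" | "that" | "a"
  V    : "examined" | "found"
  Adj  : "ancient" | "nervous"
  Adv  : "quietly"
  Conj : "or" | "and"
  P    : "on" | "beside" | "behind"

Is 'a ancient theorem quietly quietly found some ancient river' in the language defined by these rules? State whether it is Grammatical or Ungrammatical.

S
  NP
    Det: a
    AP
      Adj: ancient
    N: theorem
  VP
    AdvP
      Adv: quietly
    VP
      AdvP
        Adv: quietly
      VP
        V: found
        NP
          Det: some
          AP
            Adj: ancient
          N: river
The bracketing above is licensed at every node by one of the given productions, with S at the root.

Grammatical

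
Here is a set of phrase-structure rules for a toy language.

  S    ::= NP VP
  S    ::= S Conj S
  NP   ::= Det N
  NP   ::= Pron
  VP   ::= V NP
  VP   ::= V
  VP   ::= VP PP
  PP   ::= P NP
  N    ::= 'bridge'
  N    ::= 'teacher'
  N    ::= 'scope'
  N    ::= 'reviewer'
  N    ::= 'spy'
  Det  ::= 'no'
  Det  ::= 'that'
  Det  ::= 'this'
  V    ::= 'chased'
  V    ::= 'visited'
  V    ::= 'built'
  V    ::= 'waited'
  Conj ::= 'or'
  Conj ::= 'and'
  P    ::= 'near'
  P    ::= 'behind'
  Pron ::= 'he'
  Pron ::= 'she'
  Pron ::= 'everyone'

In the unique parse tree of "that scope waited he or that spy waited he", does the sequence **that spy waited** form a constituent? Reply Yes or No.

[S [S [NP [Det that] [N scope]] [VP [V waited] [NP [Pron he]]]] [Conj or] [S [NP [Det that] [N spy]] [VP [V waited] [NP [Pron he]]]]]
The smallest constituent containing 'that spy waited' is the S spanning 'that spy waited he'; no single node in the tree dominates exactly the given words.

No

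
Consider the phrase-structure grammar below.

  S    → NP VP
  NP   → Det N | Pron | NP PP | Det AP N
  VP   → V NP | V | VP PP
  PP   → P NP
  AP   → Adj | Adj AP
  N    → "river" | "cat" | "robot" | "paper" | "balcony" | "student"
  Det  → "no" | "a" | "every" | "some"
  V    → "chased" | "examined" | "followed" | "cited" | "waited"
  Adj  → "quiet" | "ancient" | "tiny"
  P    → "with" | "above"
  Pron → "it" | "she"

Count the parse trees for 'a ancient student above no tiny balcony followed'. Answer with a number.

[S [NP [NP [Det a] [AP [Adj ancient]] [N student]] [PP [P above] [NP [Det no] [AP [Adj tiny]] [N balcony]]]] [VP [V followed]]]
No rule offers an alternative attachment or grouping for any span, so this is the only derivation.

1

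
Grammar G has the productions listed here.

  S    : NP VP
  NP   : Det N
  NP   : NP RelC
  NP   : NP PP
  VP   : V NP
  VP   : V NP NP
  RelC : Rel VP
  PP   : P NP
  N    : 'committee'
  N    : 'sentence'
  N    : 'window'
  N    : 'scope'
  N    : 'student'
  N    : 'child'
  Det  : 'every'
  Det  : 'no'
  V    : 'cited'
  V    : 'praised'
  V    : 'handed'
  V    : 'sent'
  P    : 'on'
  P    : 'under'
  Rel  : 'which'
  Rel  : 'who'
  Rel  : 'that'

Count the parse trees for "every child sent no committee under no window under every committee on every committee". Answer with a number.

Two of the 5 distinct bracketings:
[S [NP [Det every] [N child]] [VP [V sent] [NP [NP [Det no] [N committee]] [PP [P under] [NP [NP [Det no] [N window]] [PP [P under] [NP [NP [Det every] [N committee]] [PP [P on] [NP [Det every] [N committee]]]]]]]]]]
[S [NP [Det every] [N child]] [VP [V sent] [NP [NP [Det no] [N committee]] [PP [P under] [NP [NP [NP [Det no] [N window]] [PP [P under] [NP [Det every] [N committee]]]] [PP [P on] [NP [Det every] [N committee]]]]]]]]
The trees differ in how a recursive rule is bracketed over the same span.

5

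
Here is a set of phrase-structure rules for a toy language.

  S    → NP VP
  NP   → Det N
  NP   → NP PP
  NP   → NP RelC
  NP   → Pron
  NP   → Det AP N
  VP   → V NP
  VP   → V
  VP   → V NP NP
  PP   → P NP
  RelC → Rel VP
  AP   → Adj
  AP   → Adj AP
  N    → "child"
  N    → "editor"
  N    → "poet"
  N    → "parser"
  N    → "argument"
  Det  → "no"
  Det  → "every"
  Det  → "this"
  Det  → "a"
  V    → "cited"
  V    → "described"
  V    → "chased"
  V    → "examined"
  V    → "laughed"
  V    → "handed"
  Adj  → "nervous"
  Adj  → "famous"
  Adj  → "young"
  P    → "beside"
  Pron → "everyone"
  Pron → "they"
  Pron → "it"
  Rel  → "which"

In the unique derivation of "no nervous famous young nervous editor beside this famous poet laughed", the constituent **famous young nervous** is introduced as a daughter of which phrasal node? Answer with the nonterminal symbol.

AP

[S [NP [NP [Det no] [AP [Adj nervous] [AP [Adj famous] [AP [Adj young] [AP [Adj nervous]]]]] [N editor]] [PP [P beside] [NP [Det this] [AP [Adj famous]] [N poet]]]] [VP [V laughed]]]
The span 'famous young nervous' is the AP node built by AP → Adj AP.
Its mother is the AP built by AP → Adj AP.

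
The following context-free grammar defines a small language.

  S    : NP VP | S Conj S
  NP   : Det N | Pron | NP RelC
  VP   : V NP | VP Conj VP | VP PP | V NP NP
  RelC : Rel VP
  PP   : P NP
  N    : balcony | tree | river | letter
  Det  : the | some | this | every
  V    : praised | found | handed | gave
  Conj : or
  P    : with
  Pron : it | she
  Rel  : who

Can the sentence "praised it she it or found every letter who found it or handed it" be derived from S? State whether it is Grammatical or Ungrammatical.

For S → NP VP, no prefix of the string parses as an NP. The alternative S rule S → S Conj S likewise has no satisfying split.

Ungrammatical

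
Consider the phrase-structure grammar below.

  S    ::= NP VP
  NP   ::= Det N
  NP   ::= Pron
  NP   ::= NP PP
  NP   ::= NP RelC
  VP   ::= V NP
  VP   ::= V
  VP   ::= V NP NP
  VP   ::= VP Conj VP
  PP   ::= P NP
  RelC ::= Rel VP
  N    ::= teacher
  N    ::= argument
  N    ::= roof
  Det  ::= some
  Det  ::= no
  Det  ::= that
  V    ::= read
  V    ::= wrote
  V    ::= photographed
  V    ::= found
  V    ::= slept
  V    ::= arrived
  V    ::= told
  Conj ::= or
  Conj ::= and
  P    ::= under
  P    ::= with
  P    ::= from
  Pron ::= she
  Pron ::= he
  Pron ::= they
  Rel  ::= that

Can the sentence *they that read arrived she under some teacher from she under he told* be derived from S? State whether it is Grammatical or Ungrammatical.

For S → NP VP, every NP-prefix leaves a non-VP remainder: after 'they' the remainder is not a VP; after 'they that read' the remainder is not a VP.

Ungrammatical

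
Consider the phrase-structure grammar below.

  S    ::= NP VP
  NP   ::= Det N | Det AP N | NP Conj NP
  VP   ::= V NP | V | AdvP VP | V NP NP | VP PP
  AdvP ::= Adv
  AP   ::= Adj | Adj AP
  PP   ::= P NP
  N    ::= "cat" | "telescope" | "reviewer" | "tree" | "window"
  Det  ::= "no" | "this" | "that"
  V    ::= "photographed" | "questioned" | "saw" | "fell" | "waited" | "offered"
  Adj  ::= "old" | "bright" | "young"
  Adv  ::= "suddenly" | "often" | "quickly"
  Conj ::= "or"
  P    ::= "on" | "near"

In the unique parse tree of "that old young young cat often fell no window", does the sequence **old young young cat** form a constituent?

No

[S [NP [Det that] [AP [Adj old] [AP [Adj young] [AP [Adj young]]]] [N cat]] [VP [AdvP [Adv often]] [VP [V fell] [NP [Det no] [N window]]]]]
The smallest constituent containing 'old young young cat' is the NP spanning 'that old young young cat'; no single node in the tree dominates exactly the given words.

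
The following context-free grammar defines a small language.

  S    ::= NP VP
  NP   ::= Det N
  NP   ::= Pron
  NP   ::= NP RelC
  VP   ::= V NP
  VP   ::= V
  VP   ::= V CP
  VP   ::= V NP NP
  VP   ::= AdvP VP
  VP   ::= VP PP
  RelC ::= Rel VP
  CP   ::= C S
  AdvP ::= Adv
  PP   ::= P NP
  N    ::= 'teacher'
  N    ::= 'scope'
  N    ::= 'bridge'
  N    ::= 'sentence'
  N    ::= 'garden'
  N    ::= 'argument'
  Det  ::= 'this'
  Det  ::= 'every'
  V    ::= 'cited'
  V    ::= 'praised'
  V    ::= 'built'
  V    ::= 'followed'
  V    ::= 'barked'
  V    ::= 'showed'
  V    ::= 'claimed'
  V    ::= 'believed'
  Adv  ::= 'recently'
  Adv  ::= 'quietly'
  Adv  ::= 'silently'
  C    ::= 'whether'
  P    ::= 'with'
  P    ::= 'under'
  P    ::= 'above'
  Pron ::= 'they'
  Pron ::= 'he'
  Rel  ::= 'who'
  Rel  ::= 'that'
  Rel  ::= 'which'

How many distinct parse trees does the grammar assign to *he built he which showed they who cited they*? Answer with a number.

Two of the 6 distinct bracketings:
[S [NP [Pron he]] [VP [V built] [NP [NP [Pron he]] [RelC [Rel which] [VP [V showed] [NP [NP [Pron they]] [RelC [Rel who] [VP [V cited] [NP [Pron they]]]]]]]]]]
[S [NP [Pron he]] [VP [V built] [NP [NP [Pron he]] [RelC [Rel which] [VP [V showed] [NP [NP [Pron they]] [RelC [Rel who] [VP [V cited]]]] [NP [Pron they]]]]]]]
The difference turns on whether VP → V is used at the relevant span, versus an alternative expansion of VP.

6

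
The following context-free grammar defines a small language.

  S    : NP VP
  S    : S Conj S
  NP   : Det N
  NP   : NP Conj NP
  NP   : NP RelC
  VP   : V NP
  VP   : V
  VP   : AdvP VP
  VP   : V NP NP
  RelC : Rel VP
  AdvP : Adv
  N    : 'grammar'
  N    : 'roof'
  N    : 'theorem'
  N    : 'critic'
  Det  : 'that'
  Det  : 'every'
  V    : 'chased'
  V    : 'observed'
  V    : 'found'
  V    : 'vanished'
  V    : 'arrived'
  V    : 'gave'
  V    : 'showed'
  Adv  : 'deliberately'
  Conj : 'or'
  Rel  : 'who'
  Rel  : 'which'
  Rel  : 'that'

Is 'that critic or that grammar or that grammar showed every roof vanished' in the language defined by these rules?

Ungrammatical

For S → NP VP, every NP-prefix leaves a non-VP remainder: after 'that critic' the remainder is not a VP; after 'that critic or that grammar' the remainder is not a VP; after 'that critic or that grammar or that grammar' the remainder is not a VP. The alternative S rule S → S Conj S likewise has no satisfying split.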